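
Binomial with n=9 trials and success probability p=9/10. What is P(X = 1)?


P(X=1) = C(9,1) * p^1 * (1-p)^8
= 9 * 9/10 * 1/100000000
= 81/1000000000

81/1000000000


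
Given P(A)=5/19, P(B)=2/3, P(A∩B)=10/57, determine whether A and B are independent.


P(A)*P(B) = 5/19*2/3 = 10/57
P(A∩B) = 10/57, which equals P(A)P(B), so independent

Yes, A and B are independent


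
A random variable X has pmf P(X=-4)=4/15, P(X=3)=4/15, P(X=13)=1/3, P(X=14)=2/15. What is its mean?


E[X] = sum(x * P(x))
= -4*4/15 + 3*4/15 + 13*1/3 + 14*2/15
= 89/15

89/15


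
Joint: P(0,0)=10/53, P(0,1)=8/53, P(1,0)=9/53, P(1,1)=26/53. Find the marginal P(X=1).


P(X=1) = P(1,0)+P(1,1) = 9/53 + 26/53 = 35/53

35/53


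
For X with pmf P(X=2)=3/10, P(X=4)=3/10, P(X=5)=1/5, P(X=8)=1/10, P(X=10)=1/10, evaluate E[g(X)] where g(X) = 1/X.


E[1/X] = sum(g(x)*P(x))
= 1/2*3/10 + 1/4*3/10 + 1/5*1/5 + 1/8*1/10 + 1/10*1/10
= 23/80

23/80


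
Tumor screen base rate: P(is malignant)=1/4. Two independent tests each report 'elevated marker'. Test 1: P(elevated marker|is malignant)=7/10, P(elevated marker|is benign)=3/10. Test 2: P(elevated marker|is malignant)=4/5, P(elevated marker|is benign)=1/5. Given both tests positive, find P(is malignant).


After test 1: P(+) = 7/10*1/4 + 3/10*3/4 = 2/5
P(B|+) = (7/40)/(2/5) = 7/16
After test 2 (use post1 as new prior): P(+) = 4/5*7/16 + 1/5*9/16 = 37/80
P(B|+,+) = (7/20)/(37/80) = 28/37

28/37


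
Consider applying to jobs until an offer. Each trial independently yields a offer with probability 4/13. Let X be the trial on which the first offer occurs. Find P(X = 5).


P(X=5) = (1-p)^4 * p = (9/13)^4 * 4/13
= 6561/28561 * 4/13 = 26244/371293

26244/371293


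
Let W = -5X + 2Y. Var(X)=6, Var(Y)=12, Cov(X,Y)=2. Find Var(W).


Var(-5X + 2Y) = (-5)^2*Var(X) + 2^2*Var(Y) + 2*(-5)*2*Cov(X,Y)
= 25*6 + 4*12 - 20*2
= 150 + 48 - 40 = 158

158


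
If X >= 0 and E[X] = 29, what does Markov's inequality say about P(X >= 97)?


Markov: P(X >= a) <= E[X]/a
P(X >= 97) <= 29/97

29/97


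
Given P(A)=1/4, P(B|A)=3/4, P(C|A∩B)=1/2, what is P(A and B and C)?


P(A∩B∩C) = P(A) * P(B|A) * P(C|A∩B)
= 1/4 * 3/4 * 1/2
= 3/16 * 1/2 = 3/32

3/32


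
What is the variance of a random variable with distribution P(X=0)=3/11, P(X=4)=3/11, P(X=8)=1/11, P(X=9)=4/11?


E[X] = 56/11, E[X^2] = 436/11
Var(X) = E[X^2] - (E[X])^2 = 436/11 - (56/11)^2 = 1660/121

1660/121


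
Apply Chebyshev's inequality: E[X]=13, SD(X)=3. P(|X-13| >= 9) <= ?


k = 9/3 = 3
Chebyshev: P(|X-mu| >= k*sigma) <= 1/k^2 = 1/3^2 = 1/9

1/9


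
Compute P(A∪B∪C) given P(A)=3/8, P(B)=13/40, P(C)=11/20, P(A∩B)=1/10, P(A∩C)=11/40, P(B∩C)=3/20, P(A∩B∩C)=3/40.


P(A∪B∪C) = P(A)+P(B)+P(C) - P(AB)-P(AC)-P(BC) + P(ABC)
= 3/8+13/40+11/20 - 1/10-11/40-3/20 + 3/40
= 4/5

4/5


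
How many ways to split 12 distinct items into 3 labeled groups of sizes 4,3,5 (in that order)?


12! = 479001600
Denominator: 4!=24 * 3!=6 * 5!=120
Coefficient = 479001600 / 17280 = 27720

27720


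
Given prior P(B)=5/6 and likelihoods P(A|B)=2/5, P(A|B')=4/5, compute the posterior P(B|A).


P(A) = P(A|B)P(B) + P(A|B')P(B') = 2/5*5/6 + 4/5*1/6 = 7/15
P(B|A) = P(A|B)P(B)/P(A) = (1/3)/(7/15) = 5/7

5/7


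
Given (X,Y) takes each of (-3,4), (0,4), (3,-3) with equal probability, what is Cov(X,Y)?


E[X]=0, E[Y]=5/3, E[XY]=-7
Cov(X,Y) = E[XY] - E[X]E[Y] = -7 - 0*5/3 = -7

-7


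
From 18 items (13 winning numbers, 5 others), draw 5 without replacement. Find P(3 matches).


P(X=3) = C(13,3)*C(5,2) / C(18,5)
= 286*10 / 8568
= 2860/8568 = 715/2142

715/2142


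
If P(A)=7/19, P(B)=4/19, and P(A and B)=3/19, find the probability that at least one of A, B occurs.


P(A∪B) = P(A) + P(B) - P(A∩B)
= 7/19 + 4/19 - 3/19 = 8/19

8/19


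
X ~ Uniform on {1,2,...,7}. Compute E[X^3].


E[X^3] = (1/7) * sum(x^3 for x=1..7)
= 784/7 = 112

112


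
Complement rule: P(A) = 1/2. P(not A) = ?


P(A') = 1 - P(A) = 1 - 1/2 = 1/2

1/2


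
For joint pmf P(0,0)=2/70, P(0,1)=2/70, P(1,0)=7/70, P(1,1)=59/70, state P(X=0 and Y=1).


Read from table: P(X=0, Y=1) = 2/70 = 1/35

1/35


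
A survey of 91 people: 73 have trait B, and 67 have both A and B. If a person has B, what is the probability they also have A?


P(A|B) = P(A∩B)/P(B) = (67/91)/(73/91) = 67/73

67/73


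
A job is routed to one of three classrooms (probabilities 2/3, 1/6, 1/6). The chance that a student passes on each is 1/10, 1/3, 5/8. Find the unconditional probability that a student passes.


P(A) = P(A|B1)P(B1) + P(A|B2)P(B2) + P(A|B3)P(B3)
= 1/10*2/3 + 1/3*1/6 + 5/8*1/6
= 1/15 + 1/18 + 5/48 = 163/720

163/720


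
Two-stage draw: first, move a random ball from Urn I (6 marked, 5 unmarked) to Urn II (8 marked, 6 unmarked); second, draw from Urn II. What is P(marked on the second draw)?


P(transfer marked) = 6/11; P(transfer unmarked) = 5/11
If marked transferred: Urn II has 9 marked of 15, so P(marked|marked moved) = 3/5
If unmarked transferred: Urn II has 8 marked of 15, so P(marked|unmarked moved) = 8/15
By total probability: P(marked) = 6/11*3/5 + 5/11*8/15 = 94/165

94/165


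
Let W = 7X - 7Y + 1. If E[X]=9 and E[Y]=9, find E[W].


E[7X - 7Y + 1] = 7*E[X] - 7*E[Y] + 1
= (7)*(9) + (-7)*(9) + (1)
= 63 - 63 + 1 = 1

1


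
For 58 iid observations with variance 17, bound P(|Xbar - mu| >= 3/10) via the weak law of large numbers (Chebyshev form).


Var(Xbar) = Var(X)/n = 17/58
Chebyshev: P(|Xbar-mu| >= 3/10) <= Var(Xbar)/(3/10)^2 = (17/58)/(9/100) = 850/261
Bound exceeds 1, so trivial bound: 1

1


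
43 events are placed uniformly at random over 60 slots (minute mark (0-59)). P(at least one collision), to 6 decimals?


P(all different) = prod((60-i)/60 for i=0..42) = 0.000000
P(at least one match) = 1 - 0.000000 = 1.000000

1.000000


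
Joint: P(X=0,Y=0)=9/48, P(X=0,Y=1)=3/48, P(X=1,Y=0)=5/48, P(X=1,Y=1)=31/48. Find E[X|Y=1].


P(Y=1) = 34/48
E[X|Y=1] = (0*3 + 1*31)/34 = 31/34

31/34


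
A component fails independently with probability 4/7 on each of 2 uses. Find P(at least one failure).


P(at least one) = 1 - P(none)
P(none) = (1 - 4/7)^2 = (3/7)^2 = 9/49
P(at least one) = 1 - 9/49 = 40/49

40/49


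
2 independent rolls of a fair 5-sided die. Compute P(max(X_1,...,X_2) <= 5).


P(max <= 5) = P(all X_i <= 5) = (P(X_1 <= 5))^2
= (5/5)^2 = 1^2 = 1

1


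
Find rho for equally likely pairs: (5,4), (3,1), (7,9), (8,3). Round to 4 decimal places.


Cov(X,Y) = 3.0625, Var(X) = 3.6875, Var(Y) = 8.6875
rho = Cov/(sqrt(VarX)*sqrt(VarY)) = 0.5411

0.5411


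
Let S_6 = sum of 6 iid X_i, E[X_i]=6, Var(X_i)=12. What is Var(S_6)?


By independence, Var(S_n) = n*Var(X_1) = 6*12 = 72

72


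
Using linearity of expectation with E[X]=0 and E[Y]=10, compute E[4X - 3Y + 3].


E[4X - 3Y + 3] = 4*E[X] - 3*E[Y] + 3
= (4)*(0) + (-3)*(10) + (3)
= 0 - 30 + 3 = -27

-27


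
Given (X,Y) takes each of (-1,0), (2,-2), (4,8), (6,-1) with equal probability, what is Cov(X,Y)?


E[X]=11/4, E[Y]=5/4, E[XY]=11/2
Cov(X,Y) = E[XY] - E[X]E[Y] = 11/2 - 11/4*5/4 = 33/16

33/16


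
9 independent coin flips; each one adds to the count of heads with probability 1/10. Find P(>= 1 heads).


P(at least one) = 1 - P(none)
P(none) = (1 - 1/10)^9 = (9/10)^9 = 387420489/1000000000
P(at least one) = 1 - 387420489/1000000000 = 612579511/1000000000

612579511/1000000000


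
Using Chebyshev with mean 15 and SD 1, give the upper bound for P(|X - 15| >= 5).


k = 5/1 = 5
Chebyshev: P(|X-mu| >= k*sigma) <= 1/k^2 = 1/5^2 = 1/25

1/25


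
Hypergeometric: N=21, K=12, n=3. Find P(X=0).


P(X=0) = C(12,0)*C(9,3) / C(21,3)
= 1*84 / 1330
= 84/1330 = 6/95

6/95


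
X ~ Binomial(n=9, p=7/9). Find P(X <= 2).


P(X<=2) = P(X=0) + P(X=1) + P(X=2)
= 512/387420489 + 1792/43046721 + 25088/43046721
= 242432/387420489

242432/387420489


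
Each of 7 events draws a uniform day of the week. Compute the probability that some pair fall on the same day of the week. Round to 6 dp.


P(all different) = prod((7-i)/7 for i=0..6) = 0.006120
P(at least one match) = 1 - 0.006120 = 0.993880

0.993880


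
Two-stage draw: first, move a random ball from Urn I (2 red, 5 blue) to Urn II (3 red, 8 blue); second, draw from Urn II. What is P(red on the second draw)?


P(transfer red) = 2/7; P(transfer blue) = 5/7
If red transferred: Urn II has 4 red of 12, so P(red|red moved) = 1/3
If blue transferred: Urn II has 3 red of 12, so P(red|blue moved) = 1/4
By total probability: P(red) = 2/7*1/3 + 5/7*1/4 = 23/84

23/84


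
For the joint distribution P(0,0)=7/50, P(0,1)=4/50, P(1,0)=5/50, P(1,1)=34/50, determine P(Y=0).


P(Y=0) = P(0,0)+P(1,0) = 7/50 + 5/50 = 12/50 = 6/25

6/25


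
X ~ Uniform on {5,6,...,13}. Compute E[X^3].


E[X^3] = (1/9) * sum(x^3 for x=5..13)
= 8181/9 = 909

909


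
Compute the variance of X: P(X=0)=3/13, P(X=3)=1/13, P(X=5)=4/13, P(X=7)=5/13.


E[X] = 58/13, E[X^2] = 354/13
Var(X) = E[X^2] - (E[X])^2 = 354/13 - (58/13)^2 = 1238/169

1238/169


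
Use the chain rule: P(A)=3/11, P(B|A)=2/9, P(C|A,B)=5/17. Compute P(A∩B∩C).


P(A∩B∩C) = P(A) * P(B|A) * P(C|A∩B)
= 3/11 * 2/9 * 5/17
= 2/33 * 5/17 = 10/561

10/561


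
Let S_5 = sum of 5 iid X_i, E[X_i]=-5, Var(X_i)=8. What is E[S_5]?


E[S_n] = n*E[X_1] = 5*-5 = -25

-25


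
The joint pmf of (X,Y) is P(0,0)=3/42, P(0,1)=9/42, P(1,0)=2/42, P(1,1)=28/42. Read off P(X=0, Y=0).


Read from table: P(X=0, Y=0) = 3/42 = 1/14

1/14


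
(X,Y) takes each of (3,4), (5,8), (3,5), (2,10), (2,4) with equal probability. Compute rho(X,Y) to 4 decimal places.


Cov(X,Y) = 0.4000, Var(X) = 1.2000, Var(Y) = 5.7600
rho = Cov/(sqrt(VarX)*sqrt(VarY)) = 0.1521

0.1521


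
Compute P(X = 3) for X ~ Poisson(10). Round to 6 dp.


P(X=3) = e^(-10) * 10^3 / 3!
≈ 0.00004539992976 * 1000 / 6
≈ 0.007567

0.007567


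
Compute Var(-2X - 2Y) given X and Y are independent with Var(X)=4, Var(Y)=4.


Independence => Cov(X,Y)=0
Var(-2X - 2Y) = (-2)^2*Var(X) + (-2)^2*Var(Y)
= 4*4 + 4*4 = 32

32


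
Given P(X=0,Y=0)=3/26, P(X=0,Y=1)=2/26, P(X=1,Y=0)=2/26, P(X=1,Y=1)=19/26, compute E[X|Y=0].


P(Y=0) = 5/26
E[X|Y=0] = (0*3 + 1*2)/5 = 2/5

2/5


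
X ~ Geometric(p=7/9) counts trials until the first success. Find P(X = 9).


P(X=9) = (1-p)^8 * p = (2/9)^8 * 7/9
= 256/43046721 * 7/9 = 1792/387420489

1792/387420489


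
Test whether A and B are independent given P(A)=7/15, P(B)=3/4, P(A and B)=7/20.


P(A)*P(B) = 7/15*3/4 = 7/20
P(A∩B) = 7/20, which equals P(A)P(B), so independent

Yes, A and B are independent


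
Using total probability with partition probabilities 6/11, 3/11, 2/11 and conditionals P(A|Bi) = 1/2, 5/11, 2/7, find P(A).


P(A) = P(A|B1)P(B1) + P(A|B2)P(B2) + P(A|B3)P(B3)
= 1/2*6/11 + 5/11*3/11 + 2/7*2/11
= 3/11 + 15/121 + 4/77 = 380/847

380/847


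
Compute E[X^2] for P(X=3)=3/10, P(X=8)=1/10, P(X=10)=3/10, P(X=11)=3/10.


E[X^2] = sum(g(x)*P(x))
= 9*3/10 + 64*1/10 + 100*3/10 + 121*3/10
= 377/5

377/5


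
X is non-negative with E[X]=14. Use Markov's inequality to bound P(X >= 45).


Markov: P(X >= a) <= E[X]/a
P(X >= 45) <= 14/45

14/45


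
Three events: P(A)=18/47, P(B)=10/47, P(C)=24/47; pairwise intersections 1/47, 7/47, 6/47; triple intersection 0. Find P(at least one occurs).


P(A∪B∪C) = P(A)+P(B)+P(C) - P(AB)-P(AC)-P(BC) + P(ABC)
= 18/47+10/47+24/47 - 1/47-7/47-6/47 + 0
= 38/47

38/47


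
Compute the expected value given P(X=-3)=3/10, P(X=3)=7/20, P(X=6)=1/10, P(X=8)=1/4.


E[X] = sum(x * P(x))
= -3*3/10 + 3*7/20 + 6*1/10 + 8*1/4
= 11/4

11/4


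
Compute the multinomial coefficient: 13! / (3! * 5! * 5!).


13! = 6227020800
Denominator: 3!=6 * 5!=120 * 5!=120
Coefficient = 6227020800 / 86400 = 72072

72072


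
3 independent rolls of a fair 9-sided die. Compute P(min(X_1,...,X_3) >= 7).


P(min >= 7) = P(all X_i >= 7) = (P(X_1 >= 7))^3
= (3/9)^3 = (1/3)^3 = 1/27

1/27


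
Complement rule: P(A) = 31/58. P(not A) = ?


P(A') = 1 - P(A) = 1 - 31/58 = 27/58

27/58


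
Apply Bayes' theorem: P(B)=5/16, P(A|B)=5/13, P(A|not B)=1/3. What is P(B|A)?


P(A) = P(A|B)P(B) + P(A|B')P(B') = 5/13*5/16 + 1/3*11/16 = 109/312
P(B|A) = P(A|B)P(B)/P(A) = (25/208)/(109/312) = 75/218

75/218


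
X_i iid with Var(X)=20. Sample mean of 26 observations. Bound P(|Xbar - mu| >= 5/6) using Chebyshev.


Var(Xbar) = Var(X)/n = 20/26
Chebyshev: P(|Xbar-mu| >= 5/6) <= Var(Xbar)/(5/6)^2 = (10/13)/(25/36) = 72/65
Bound exceeds 1, so trivial bound: 1

1


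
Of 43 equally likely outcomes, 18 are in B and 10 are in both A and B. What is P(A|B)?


P(A|B) = P(A∩B)/P(B) = (10/43)/(18/43) = 10/18 = 5/9

5/9


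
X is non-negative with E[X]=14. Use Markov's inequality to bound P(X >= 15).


Markov: P(X >= a) <= E[X]/a
P(X >= 15) <= 14/15

14/15


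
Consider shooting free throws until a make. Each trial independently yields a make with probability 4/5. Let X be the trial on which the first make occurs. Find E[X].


For geometric (trials until first success), E[X] = 1/p = 1/(4/5) = 5/4

5/4


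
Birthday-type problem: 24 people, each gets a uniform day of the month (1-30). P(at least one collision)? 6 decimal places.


P(all different) = prod((30-i)/30 for i=0..23) = 0.000001
P(at least one match) = 1 - 0.000001 = 0.999999

0.999999


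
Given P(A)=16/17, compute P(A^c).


P(A') = 1 - P(A) = 1 - 16/17 = 1/17

1/17


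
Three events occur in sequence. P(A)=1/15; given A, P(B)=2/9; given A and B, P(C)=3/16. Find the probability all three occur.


P(A∩B∩C) = P(A) * P(B|A) * P(C|A∩B)
= 1/15 * 2/9 * 3/16
= 2/135 * 3/16 = 1/360

1/360


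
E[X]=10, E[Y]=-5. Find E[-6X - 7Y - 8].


E[-6X - 7Y - 8] = -6*E[X] - 7*E[Y] - 8
= (-6)*(10) + (-7)*(-5) + (-8)
= -60 + 35 - 8 = -33

-33


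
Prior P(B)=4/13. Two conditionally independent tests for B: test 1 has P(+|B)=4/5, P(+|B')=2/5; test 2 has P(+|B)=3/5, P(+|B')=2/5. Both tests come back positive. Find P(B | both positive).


After test 1: P(+) = 4/5*4/13 + 2/5*9/13 = 34/65
P(B|+) = (16/65)/(34/65) = 8/17
After test 2 (use post1 as new prior): P(+) = 3/5*8/17 + 2/5*9/17 = 42/85
P(B|+,+) = (24/85)/(42/85) = 4/7

4/7


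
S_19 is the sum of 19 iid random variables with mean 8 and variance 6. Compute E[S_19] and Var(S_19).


E[S_n] = n*mu = 19*8 = 152
Var(S_n) = n*sigma^2 = 19*6 = 114

E[S_19]=152, Var(S_19)=114


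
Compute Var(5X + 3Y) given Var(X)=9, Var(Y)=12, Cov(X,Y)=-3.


Var(5X + 3Y) = 5^2*Var(X) + 3^2*Var(Y) + 2*5*3*Cov(X,Y)
= 25*9 + 9*12 + 30*(-3)
= 225 + 108 - 90 = 243

243


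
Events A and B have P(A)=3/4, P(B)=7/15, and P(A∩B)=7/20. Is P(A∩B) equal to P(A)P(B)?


P(A)*P(B) = 3/4*7/15 = 7/20
P(A∩B) = 7/20, which equals P(A)P(B), so independent

Yes, A and B are independent


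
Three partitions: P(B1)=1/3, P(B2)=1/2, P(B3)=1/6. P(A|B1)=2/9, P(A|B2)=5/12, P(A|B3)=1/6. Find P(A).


P(A) = P(A|B1)P(B1) + P(A|B2)P(B2) + P(A|B3)P(B3)
= 2/9*1/3 + 5/12*1/2 + 1/6*1/6
= 2/27 + 5/24 + 1/36 = 67/216

67/216


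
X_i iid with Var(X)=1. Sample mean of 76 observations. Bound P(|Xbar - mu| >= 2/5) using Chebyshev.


Var(Xbar) = Var(X)/n = 1/76
Chebyshev: P(|Xbar-mu| >= 2/5) <= Var(Xbar)/(2/5)^2 = (1/76)/(4/25) = 25/304

25/304


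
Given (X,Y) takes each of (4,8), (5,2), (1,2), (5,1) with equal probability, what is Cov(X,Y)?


E[X]=15/4, E[Y]=13/4, E[XY]=49/4
Cov(X,Y) = E[XY] - E[X]E[Y] = 49/4 - 15/4*13/4 = 1/16

1/16


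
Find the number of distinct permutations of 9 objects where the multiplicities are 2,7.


9! = 362880
Denominator: 2!=2 * 7!=5040
Coefficient = 362880 / 10080 = 36

36


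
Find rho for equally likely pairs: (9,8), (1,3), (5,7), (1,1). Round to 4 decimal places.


Cov(X,Y) = 8.7500, Var(X) = 11.0000, Var(Y) = 8.1875
rho = Cov/(sqrt(VarX)*sqrt(VarY)) = 0.9220

0.9220


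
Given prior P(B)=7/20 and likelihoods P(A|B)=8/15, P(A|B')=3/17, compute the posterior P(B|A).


P(A) = P(A|B)P(B) + P(A|B')P(B') = 8/15*7/20 + 3/17*13/20 = 1537/5100
P(B|A) = P(A|B)P(B)/P(A) = (14/75)/(1537/5100) = 952/1537

952/1537


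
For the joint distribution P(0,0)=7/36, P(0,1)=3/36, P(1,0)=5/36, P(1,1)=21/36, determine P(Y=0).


P(Y=0) = P(0,0)+P(1,0) = 7/36 + 5/36 = 12/36 = 1/3

1/3


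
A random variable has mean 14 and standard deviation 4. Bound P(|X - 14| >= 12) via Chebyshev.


k = 12/4 = 3
Chebyshev: P(|X-mu| >= k*sigma) <= 1/k^2 = 1/3^2 = 1/9

1/9


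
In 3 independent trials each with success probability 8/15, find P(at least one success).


P(at least one) = 1 - P(none)
P(none) = (1 - 8/15)^3 = (7/15)^3 = 343/3375
P(at least one) = 1 - 343/3375 = 3032/3375

3032/3375


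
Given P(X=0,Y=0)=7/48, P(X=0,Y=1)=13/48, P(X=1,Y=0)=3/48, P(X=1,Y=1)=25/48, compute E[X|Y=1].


P(Y=1) = 38/48
E[X|Y=1] = (0*13 + 1*25)/38 = 25/38

25/38


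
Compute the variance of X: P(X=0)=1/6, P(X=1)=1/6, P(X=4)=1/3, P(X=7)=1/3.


E[X] = 23/6, E[X^2] = 131/6
Var(X) = E[X^2] - (E[X])^2 = 131/6 - (23/6)^2 = 257/36

257/36


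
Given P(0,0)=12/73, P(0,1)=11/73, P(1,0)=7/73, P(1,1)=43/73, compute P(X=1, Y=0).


Read from table: P(X=1, Y=0) = 7/73

7/73


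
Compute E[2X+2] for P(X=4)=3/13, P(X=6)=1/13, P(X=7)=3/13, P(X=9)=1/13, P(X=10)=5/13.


E[2X+2] = sum(g(x)*P(x))
= 10*3/13 + 14*1/13 + 16*3/13 + 20*1/13 + 22*5/13
= 222/13

222/13


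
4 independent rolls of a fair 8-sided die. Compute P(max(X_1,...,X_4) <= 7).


P(max <= 7) = P(all X_i <= 7) = (P(X_1 <= 7))^4
= (7/8)^4 = 2401/4096

2401/4096


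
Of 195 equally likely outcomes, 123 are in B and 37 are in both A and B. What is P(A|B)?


P(A|B) = P(A∩B)/P(B) = (37/195)/(123/195) = 37/123

37/123


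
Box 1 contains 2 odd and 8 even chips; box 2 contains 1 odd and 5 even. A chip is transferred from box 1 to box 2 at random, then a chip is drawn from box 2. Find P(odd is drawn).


P(transfer odd) = 2/10 = 1/5; P(transfer even) = 4/5
If odd transferred: Urn II has 2 odd of 7, so P(odd|odd moved) = 2/7
If even transferred: Urn II has 1 odd of 7, so P(odd|even moved) = 1/7
By total probability: P(odd) = 1/5*2/7 + 4/5*1/7 = 6/35

6/35


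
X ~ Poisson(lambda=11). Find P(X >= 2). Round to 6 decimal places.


P(X>=2) = 1 - P(X<=1) = 1 - (e^(-11)*11^0/0! + e^(-11)*11^1/1!)
≈ 1 - (0.0000167017 + 0.0001837187)
= 1 - 0.0002004204 = 0.9997995796
≈ 0.999800

0.999800


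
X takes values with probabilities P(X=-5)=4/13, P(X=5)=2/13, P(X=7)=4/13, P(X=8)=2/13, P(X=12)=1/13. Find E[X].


E[X] = sum(x * P(x))
= -5*4/13 + 5*2/13 + 7*4/13 + 8*2/13 + 12*1/13
= 46/13

46/13


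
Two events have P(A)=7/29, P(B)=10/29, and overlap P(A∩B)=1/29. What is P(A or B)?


P(A∪B) = P(A) + P(B) - P(A∩B)
= 7/29 + 10/29 - 1/29 = 16/29

16/29


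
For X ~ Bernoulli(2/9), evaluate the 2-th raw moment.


For Bernoulli: X in {0,1}
E[X^2] = 0^2*(1-2/9) + 1^2*2/9 = 2/9

2/9


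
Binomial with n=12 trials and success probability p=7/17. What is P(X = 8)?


P(X=8) = C(12,8) * p^8 * (1-p)^4
= 495 * 5764801/6975757441 * 10000/83521
= 28535764950000/582622237229761

28535764950000/582622237229761


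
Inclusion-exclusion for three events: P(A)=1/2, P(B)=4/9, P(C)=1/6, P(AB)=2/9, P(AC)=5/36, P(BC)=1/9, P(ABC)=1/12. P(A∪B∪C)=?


P(A∪B∪C) = P(A)+P(B)+P(C) - P(AB)-P(AC)-P(BC) + P(ABC)
= 1/2+4/9+1/6 - 2/9-5/36-1/9 + 1/12
= 13/18

13/18


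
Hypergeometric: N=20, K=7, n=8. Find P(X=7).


P(X=7) = C(7,7)*C(13,1) / C(20,8)
= 1*13 / 125970
= 13/125970 = 1/9690

1/9690


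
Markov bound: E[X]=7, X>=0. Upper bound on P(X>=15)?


Markov: P(X >= a) <= E[X]/a
P(X >= 15) <= 7/15

7/15


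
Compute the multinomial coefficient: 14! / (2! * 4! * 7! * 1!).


14! = 87178291200
Denominator: 2!=2 * 4!=24 * 7!=5040 * 1!=1
Coefficient = 87178291200 / 241920 = 360360

360360


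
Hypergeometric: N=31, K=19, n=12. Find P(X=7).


P(X=7) = C(19,7)*C(12,5) / C(31,12)
= 50388*792 / 141120525
= 39907296/141120525 = 1023264/3618475

1023264/3618475


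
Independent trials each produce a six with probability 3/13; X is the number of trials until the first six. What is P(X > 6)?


P(X > 6) = P(first 6 trials all fail) = (1-p)^6 = (10/13)^6 = 1000000/4826809

1000000/4826809


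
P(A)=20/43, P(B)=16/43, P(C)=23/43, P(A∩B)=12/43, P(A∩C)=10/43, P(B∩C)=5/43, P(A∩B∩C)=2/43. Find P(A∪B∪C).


P(A∪B∪C) = P(A)+P(B)+P(C) - P(AB)-P(AC)-P(BC) + P(ABC)
= 20/43+16/43+23/43 - 12/43-10/43-5/43 + 2/43
= 34/43

34/43


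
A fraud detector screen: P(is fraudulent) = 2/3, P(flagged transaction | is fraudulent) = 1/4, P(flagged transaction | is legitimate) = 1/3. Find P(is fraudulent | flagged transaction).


P(A) = P(A|B)P(B) + P(A|B')P(B') = 1/4*2/3 + 1/3*1/3 = 5/18
P(B|A) = P(A|B)P(B)/P(A) = (1/6)/(5/18) = 3/5

3/5


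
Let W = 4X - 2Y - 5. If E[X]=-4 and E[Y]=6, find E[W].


E[4X - 2Y - 5] = 4*E[X] - 2*E[Y] - 5
= (4)*(-4) + (-2)*(6) + (-5)
= -16 - 12 - 5 = -33

-33


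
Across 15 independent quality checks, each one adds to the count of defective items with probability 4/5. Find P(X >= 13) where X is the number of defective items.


P(X>=13) = P(X=13) + P(X=14) + P(X=15)
= 1409286144/6103515625 + 805306368/6103515625 + 1073741824/30517578125
= 12146704384/30517578125

12146704384/30517578125


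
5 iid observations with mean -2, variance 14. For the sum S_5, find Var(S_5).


By independence, Var(S_n) = n*Var(X_1) = 5*14 = 70

70


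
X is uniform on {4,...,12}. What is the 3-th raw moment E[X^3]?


E[X^3] = (1/9) * sum(x^3 for x=4..12)
= 6048/9 = 672

672


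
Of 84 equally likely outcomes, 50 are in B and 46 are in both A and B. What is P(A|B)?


P(A|B) = P(A∩B)/P(B) = (46/84)/(50/84) = 46/50 = 23/25

23/25


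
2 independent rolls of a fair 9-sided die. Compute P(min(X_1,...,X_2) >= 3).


P(min >= 3) = P(all X_i >= 3) = (P(X_1 >= 3))^2
= (7/9)^2 = 49/81

49/81


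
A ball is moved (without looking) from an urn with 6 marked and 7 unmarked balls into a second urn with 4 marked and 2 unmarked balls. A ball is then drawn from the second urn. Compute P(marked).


P(transfer marked) = 6/13; P(transfer unmarked) = 7/13
If marked transferred: Urn II has 5 marked of 7, so P(marked|marked moved) = 5/7
If unmarked transferred: Urn II has 4 marked of 7, so P(marked|unmarked moved) = 4/7
By total probability: P(marked) = 6/13*5/7 + 7/13*4/7 = 58/91

58/91


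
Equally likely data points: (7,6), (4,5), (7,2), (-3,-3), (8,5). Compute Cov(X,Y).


E[X]=23/5, E[Y]=3, E[XY]=25
Cov(X,Y) = E[XY] - E[X]E[Y] = 25 - 23/5*3 = 56/5

56/5


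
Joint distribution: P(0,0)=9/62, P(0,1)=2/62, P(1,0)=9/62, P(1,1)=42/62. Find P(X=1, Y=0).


Read from table: P(X=1, Y=0) = 9/62

9/62


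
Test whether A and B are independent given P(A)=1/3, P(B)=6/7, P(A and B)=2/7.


P(A)*P(B) = 1/3*6/7 = 2/7
P(A∩B) = 2/7, which equals P(A)P(B), so independent

Yes, A and B are independent


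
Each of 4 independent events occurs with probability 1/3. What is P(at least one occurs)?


P(at least one) = 1 - P(none)
P(none) = (1 - 1/3)^4 = (2/3)^4 = 16/81
P(at least one) = 1 - 16/81 = 65/81

65/81


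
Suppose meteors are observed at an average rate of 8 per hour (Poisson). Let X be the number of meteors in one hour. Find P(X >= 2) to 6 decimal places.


P(X>=2) = 1 - P(X<=1) = 1 - (e^(-8)*8^0/0! + e^(-8)*8^1/1!)
≈ 1 - (0.0003354626 + 0.0026837010)
= 1 - 0.0030191636 = 0.9969808364
≈ 0.996981

0.996981


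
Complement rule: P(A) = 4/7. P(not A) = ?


P(A') = 1 - P(A) = 1 - 4/7 = 3/7

3/7


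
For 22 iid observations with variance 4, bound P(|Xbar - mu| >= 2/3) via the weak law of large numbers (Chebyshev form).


Var(Xbar) = Var(X)/n = 4/22
Chebyshev: P(|Xbar-mu| >= 2/3) <= Var(Xbar)/(2/3)^2 = (2/11)/(4/9) = 9/22

9/22


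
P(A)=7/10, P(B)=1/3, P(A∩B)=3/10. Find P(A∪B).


P(A∪B) = P(A) + P(B) - P(A∩B)
= 7/10 + 1/3 - 3/10 = 11/15

11/15


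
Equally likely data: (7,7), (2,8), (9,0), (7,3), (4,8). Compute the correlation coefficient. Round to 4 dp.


Cov(X,Y) = -6.5600, Var(X) = 6.1600, Var(Y) = 10.1600
rho = Cov/(sqrt(VarX)*sqrt(VarY)) = -0.8292

-0.8292


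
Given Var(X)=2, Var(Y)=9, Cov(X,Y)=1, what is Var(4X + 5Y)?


Var(4X + 5Y) = 4^2*Var(X) + 5^2*Var(Y) + 2*4*5*Cov(X,Y)
= 16*2 + 25*9 + 40*1
= 32 + 225 + 40 = 297

297


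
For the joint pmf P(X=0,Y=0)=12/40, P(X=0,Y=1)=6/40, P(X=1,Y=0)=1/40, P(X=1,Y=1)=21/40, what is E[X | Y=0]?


P(Y=0) = 13/40
E[X|Y=0] = (0*12 + 1*1)/13 = 1/13

1/13


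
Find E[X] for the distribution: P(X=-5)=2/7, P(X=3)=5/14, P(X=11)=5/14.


E[X] = sum(x * P(x))
= -5*2/7 + 3*5/14 + 11*5/14
= 25/7

25/7


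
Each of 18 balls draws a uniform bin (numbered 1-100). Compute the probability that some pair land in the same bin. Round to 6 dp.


P(all different) = prod((100-i)/100 for i=0..17) = 0.196326
P(at least one match) = 1 - 0.196326 = 0.803674

0.803674


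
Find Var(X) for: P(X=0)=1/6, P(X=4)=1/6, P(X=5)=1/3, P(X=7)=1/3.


E[X] = 14/3, E[X^2] = 82/3
Var(X) = E[X^2] - (E[X])^2 = 82/3 - (14/3)^2 = 50/9

50/9


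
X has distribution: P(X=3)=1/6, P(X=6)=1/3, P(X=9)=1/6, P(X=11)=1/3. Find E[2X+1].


E[2X+1] = sum(g(x)*P(x))
= 7*1/6 + 13*1/3 + 19*1/6 + 23*1/3
= 49/3

49/3


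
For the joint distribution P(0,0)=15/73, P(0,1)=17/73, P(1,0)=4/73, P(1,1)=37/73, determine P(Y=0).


P(Y=0) = P(0,0)+P(1,0) = 15/73 + 4/73 = 19/73

19/73


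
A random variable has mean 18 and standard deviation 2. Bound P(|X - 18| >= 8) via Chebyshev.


k = 8/2 = 4
Chebyshev: P(|X-mu| >= k*sigma) <= 1/k^2 = 1/4^2 = 1/16

1/16


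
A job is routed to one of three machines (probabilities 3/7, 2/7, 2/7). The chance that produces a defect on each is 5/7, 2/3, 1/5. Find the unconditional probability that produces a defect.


P(A) = P(A|B1)P(B1) + P(A|B2)P(B2) + P(A|B3)P(B3)
= 5/7*3/7 + 2/3*2/7 + 1/5*2/7
= 15/49 + 4/21 + 2/35 = 407/735

407/735


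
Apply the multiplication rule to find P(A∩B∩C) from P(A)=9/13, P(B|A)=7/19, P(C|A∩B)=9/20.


P(A∩B∩C) = P(A) * P(B|A) * P(C|A∩B)
= 9/13 * 7/19 * 9/20
= 63/247 * 9/20 = 567/4940

567/4940


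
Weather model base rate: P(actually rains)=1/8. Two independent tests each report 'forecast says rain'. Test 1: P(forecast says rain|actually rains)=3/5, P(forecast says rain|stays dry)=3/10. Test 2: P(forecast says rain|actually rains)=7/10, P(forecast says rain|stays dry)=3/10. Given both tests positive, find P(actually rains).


After test 1: P(+) = 3/5*1/8 + 3/10*7/8 = 27/80
P(B|+) = (3/40)/(27/80) = 2/9
After test 2 (use post1 as new prior): P(+) = 7/10*2/9 + 3/10*7/9 = 7/18
P(B|+,+) = (7/45)/(7/18) = 2/5

2/5


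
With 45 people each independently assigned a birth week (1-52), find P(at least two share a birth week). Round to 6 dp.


P(all different) = prod((52-i)/52 for i=0..44) = 0.000000
P(at least one match) = 1 - 0.000000 = 1.000000

1.000000


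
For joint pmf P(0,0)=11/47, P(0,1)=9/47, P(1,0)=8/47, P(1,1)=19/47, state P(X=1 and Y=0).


Read from table: P(X=1, Y=0) = 8/47

8/47


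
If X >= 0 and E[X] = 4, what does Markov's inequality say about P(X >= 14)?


Markov: P(X >= a) <= E[X]/a
P(X >= 14) <= 4/14 = 2/7

2/7


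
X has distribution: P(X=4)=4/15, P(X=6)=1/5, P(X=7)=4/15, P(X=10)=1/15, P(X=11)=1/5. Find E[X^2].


E[X^2] = sum(g(x)*P(x))
= 16*4/15 + 36*1/5 + 49*4/15 + 100*1/15 + 121*1/5
= 277/5

277/5


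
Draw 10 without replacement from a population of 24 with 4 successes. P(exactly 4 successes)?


P(X=4) = C(4,4)*C(20,6) / C(24,10)
= 1*38760 / 1961256
= 38760/1961256 = 5/253

5/253


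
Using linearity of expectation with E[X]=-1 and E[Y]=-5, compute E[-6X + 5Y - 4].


E[-6X + 5Y - 4] = -6*E[X] + 5*E[Y] - 4
= (-6)*(-1) + (5)*(-5) + (-4)
= 6 - 25 - 4 = -23

-23


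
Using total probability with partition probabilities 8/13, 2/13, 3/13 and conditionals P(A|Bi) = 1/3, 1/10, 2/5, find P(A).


P(A) = P(A|B1)P(B1) + P(A|B2)P(B2) + P(A|B3)P(B3)
= 1/3*8/13 + 1/10*2/13 + 2/5*3/13
= 8/39 + 1/65 + 6/65 = 61/195

61/195


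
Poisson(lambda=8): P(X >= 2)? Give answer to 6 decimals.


P(X>=2) = 1 - P(X<=1) = 1 - (e^(-8)*8^0/0! + e^(-8)*8^1/1!)
≈ 1 - (0.0003354626 + 0.0026837010)
= 1 - 0.0030191636 = 0.9969808364
≈ 0.996981

0.996981


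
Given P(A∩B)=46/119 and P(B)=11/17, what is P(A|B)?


P(A|B) = P(A∩B)/P(B) = (46/119)/(77/119) = 46/77

46/77


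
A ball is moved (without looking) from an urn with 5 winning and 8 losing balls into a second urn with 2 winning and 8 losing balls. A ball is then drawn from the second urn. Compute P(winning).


P(transfer winning) = 5/13; P(transfer losing) = 8/13
If winning transferred: Urn II has 3 winning of 11, so P(winning|winning moved) = 3/11
If losing transferred: Urn II has 2 winning of 11, so P(winning|losing moved) = 2/11
By total probability: P(winning) = 5/13*3/11 + 8/13*2/11 = 31/143

31/143


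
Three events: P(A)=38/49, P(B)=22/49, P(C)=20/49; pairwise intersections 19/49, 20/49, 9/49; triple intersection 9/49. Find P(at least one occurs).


P(A∪B∪C) = P(A)+P(B)+P(C) - P(AB)-P(AC)-P(BC) + P(ABC)
= 38/49+22/49+20/49 - 19/49-20/49-9/49 + 9/49
= 41/49

41/49


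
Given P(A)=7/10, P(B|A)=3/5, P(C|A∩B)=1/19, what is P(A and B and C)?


P(A∩B∩C) = P(A) * P(B|A) * P(C|A∩B)
= 7/10 * 3/5 * 1/19
= 21/50 * 1/19 = 21/950

21/950


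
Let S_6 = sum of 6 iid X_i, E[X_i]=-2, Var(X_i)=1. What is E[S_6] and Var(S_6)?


E[S_n] = n*mu = 6*-2 = -12
Var(S_n) = n*sigma^2 = 6*1 = 6

E[S_6]=-12, Var(S_6)=6


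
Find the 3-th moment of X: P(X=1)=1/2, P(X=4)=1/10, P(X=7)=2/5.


E[X^3] = sum(x^3 * P(x))
= 1*1/2 + 64*1/10 + 343*2/5
= 1441/10

1441/10


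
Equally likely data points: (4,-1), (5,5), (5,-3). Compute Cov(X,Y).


E[X]=14/3, E[Y]=1/3, E[XY]=2
Cov(X,Y) = E[XY] - E[X]E[Y] = 2 - 14/3*1/3 = 4/9

4/9


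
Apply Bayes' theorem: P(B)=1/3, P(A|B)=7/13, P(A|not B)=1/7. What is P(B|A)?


P(A) = P(A|B)P(B) + P(A|B')P(B') = 7/13*1/3 + 1/7*2/3 = 25/91
P(B|A) = P(A|B)P(B)/P(A) = (7/39)/(25/91) = 49/75

49/75


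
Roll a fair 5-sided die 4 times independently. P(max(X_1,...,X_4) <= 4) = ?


P(max <= 4) = P(all X_i <= 4) = (P(X_1 <= 4))^4
= (4/5)^4 = 256/625

256/625


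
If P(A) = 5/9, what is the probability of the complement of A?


P(A') = 1 - P(A) = 1 - 5/9 = 4/9

4/9


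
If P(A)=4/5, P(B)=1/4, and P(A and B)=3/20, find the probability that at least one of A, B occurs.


P(A∪B) = P(A) + P(B) - P(A∩B)
= 4/5 + 1/4 - 3/20 = 9/10

9/10


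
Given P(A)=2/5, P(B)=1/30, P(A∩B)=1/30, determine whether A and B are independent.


P(A)*P(B) = 2/5*1/30 = 1/75
P(A∩B) = 1/30 != 1/75, so not independent

No, A and B are not independent


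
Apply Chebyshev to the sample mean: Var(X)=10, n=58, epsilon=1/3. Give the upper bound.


Var(Xbar) = Var(X)/n = 10/58
Chebyshev: P(|Xbar-mu| >= 1/3) <= Var(Xbar)/(1/3)^2 = (5/29)/(1/9) = 45/29
Bound exceeds 1, so trivial bound: 1

1


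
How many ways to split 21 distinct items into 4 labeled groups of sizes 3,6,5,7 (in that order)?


21! = 51090942171709440000
Denominator: 3!=6 * 6!=720 * 5!=120 * 7!=5040
Coefficient = 51090942171709440000 / 2612736000 = 19554575040

19554575040


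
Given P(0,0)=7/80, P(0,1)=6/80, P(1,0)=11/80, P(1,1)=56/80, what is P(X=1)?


P(X=1) = P(1,0)+P(1,1) = 11/80 + 56/80 = 67/80

67/80


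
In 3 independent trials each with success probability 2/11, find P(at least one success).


P(at least one) = 1 - P(none)
P(none) = (1 - 2/11)^3 = (9/11)^3 = 729/1331
P(at least one) = 1 - 729/1331 = 602/1331

602/1331


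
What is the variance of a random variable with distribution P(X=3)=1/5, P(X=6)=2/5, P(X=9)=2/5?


E[X] = 33/5, E[X^2] = 243/5
Var(X) = E[X^2] - (E[X])^2 = 243/5 - (33/5)^2 = 126/25

126/25


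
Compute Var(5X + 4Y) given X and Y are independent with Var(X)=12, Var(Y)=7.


Independence => Cov(X,Y)=0
Var(5X + 4Y) = 5^2*Var(X) + 4^2*Var(Y)
= 25*12 + 16*7 = 412

412


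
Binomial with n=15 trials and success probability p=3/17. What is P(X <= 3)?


P(X<=3) = P(X=0) + P(X=1) + P(X=2) + P(X=3)
= 155568095557812224/2862423051509815793 + 500040307150110720/2862423051509815793 + 750060460725166080/2862423051509815793 + 696484713530511360/2862423051509815793
= 2102153576963600384/2862423051509815793

2102153576963600384/2862423051509815793


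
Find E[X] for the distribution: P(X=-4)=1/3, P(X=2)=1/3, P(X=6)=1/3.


E[X] = sum(x * P(x))
= -4*1/3 + 2*1/3 + 6*1/3
= 4/3

4/3


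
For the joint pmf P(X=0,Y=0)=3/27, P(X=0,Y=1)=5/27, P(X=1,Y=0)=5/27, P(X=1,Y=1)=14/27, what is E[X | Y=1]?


P(Y=1) = 19/27
E[X|Y=1] = (0*5 + 1*14)/19 = 14/19

14/19


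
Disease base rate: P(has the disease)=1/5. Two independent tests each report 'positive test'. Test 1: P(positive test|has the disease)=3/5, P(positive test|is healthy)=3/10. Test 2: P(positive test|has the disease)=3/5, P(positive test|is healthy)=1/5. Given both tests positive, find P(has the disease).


After test 1: P(+) = 3/5*1/5 + 3/10*4/5 = 9/25
P(B|+) = (3/25)/(9/25) = 1/3
After test 2 (use post1 as new prior): P(+) = 3/5*1/3 + 1/5*2/3 = 1/3
P(B|+,+) = (1/5)/(1/3) = 3/5

3/5


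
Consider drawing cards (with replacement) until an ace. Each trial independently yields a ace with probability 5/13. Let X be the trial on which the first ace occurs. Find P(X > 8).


P(X > 8) = P(first 8 trials all fail) = (1-p)^8 = (8/13)^8 = 16777216/815730721

16777216/815730721


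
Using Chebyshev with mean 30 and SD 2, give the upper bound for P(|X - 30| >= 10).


k = 10/2 = 5
Chebyshev: P(|X-mu| >= k*sigma) <= 1/k^2 = 1/5^2 = 1/25

1/25


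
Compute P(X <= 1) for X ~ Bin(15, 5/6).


P(X<=1) = P(X=0) + P(X=1)
= 1/470184984576 + 25/156728328192
= 19/117546246144

19/117546246144


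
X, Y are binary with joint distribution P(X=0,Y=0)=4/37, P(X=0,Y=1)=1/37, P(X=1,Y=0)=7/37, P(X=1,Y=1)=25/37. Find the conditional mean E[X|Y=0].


P(Y=0) = 11/37
E[X|Y=0] = (0*4 + 1*7)/11 = 7/11

7/11


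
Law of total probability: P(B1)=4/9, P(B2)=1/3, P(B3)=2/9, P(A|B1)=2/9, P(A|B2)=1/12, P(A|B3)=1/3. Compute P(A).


P(A) = P(A|B1)P(B1) + P(A|B2)P(B2) + P(A|B3)P(B3)
= 2/9*4/9 + 1/12*1/3 + 1/3*2/9
= 8/81 + 1/36 + 2/27 = 65/324

65/324


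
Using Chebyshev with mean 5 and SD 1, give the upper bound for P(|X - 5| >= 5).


k = 5/1 = 5
Chebyshev: P(|X-mu| >= k*sigma) <= 1/k^2 = 1/5^2 = 1/25

1/25


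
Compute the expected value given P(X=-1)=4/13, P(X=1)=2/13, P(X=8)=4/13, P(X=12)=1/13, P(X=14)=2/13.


E[X] = sum(x * P(x))
= -1*4/13 + 1*2/13 + 8*4/13 + 12*1/13 + 14*2/13
= 70/13

70/13


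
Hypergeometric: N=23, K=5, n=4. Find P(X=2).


P(X=2) = C(5,2)*C(18,2) / C(23,4)
= 10*153 / 8855
= 1530/8855 = 306/1771

306/1771


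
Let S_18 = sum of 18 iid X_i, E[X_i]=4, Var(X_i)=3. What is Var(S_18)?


By independence, Var(S_n) = n*Var(X_1) = 18*3 = 54

54


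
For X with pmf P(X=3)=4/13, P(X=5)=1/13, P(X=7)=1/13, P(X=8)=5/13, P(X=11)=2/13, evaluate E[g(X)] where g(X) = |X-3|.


E[|X-3|] = sum(g(x)*P(x))
= 0*4/13 + 2*1/13 + 4*1/13 + 5*5/13 + 8*2/13
= 47/13

47/13


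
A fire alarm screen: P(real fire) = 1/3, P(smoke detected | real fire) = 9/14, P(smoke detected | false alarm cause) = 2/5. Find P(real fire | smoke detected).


P(A) = P(A|B)P(B) + P(A|B')P(B') = 9/14*1/3 + 2/5*2/3 = 101/210
P(B|A) = P(A|B)P(B)/P(A) = (3/14)/(101/210) = 45/101

45/101


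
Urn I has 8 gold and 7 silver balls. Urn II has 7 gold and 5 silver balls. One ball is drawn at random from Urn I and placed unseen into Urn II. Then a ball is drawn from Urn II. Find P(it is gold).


P(transfer gold) = 8/15; P(transfer silver) = 7/15
If gold transferred: Urn II has 8 gold of 13, so P(gold|gold moved) = 8/13
If silver transferred: Urn II has 7 gold of 13, so P(gold|silver moved) = 7/13
By total probability: P(gold) = 8/15*8/13 + 7/15*7/13 = 113/195

113/195


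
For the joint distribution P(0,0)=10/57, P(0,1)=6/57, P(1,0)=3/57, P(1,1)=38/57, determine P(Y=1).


P(Y=1) = P(0,1)+P(1,1) = 6/57 + 38/57 = 44/57

44/57


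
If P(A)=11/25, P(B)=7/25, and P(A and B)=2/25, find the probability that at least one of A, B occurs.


P(A∪B) = P(A) + P(B) - P(A∩B)
= 11/25 + 7/25 - 2/25 = 16/25

16/25


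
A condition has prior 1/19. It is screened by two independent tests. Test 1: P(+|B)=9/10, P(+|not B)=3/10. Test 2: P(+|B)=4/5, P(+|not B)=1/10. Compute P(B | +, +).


After test 1: P(+) = 9/10*1/19 + 3/10*18/19 = 63/190
P(B|+) = (9/190)/(63/190) = 1/7
After test 2 (use post1 as new prior): P(+) = 4/5*1/7 + 1/10*6/7 = 1/5
P(B|+,+) = (4/35)/(1/5) = 4/7

4/7


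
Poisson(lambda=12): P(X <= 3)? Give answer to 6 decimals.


P(X<=3) = e^(-12)*12^0/0! + e^(-12)*12^1/1! + e^(-12)*12^2/2! + e^(-12)*12^3/3!
≈ 0.0000061442 + 0.0000737305 + 0.0004423833 + 0.0017695332
= 0.0022917912
≈ 0.002292

0.002292


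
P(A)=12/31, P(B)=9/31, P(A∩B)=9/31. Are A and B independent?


P(A)*P(B) = 12/31*9/31 = 108/961
P(A∩B) = 9/31 != 108/961, so not independent

No, A and B are not independent


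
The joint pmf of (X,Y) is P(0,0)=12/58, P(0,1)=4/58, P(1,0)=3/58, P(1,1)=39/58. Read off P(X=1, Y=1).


Read from table: P(X=1, Y=1) = 39/58

39/58


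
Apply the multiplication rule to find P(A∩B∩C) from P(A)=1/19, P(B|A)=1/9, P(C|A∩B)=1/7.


P(A∩B∩C) = P(A) * P(B|A) * P(C|A∩B)
= 1/19 * 1/9 * 1/7
= 1/171 * 1/7 = 1/1197

1/1197


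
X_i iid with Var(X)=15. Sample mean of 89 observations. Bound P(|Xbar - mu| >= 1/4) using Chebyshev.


Var(Xbar) = Var(X)/n = 15/89
Chebyshev: P(|Xbar-mu| >= 1/4) <= Var(Xbar)/(1/4)^2 = (15/89)/(1/16) = 240/89
Bound exceeds 1, so trivial bound: 1

1


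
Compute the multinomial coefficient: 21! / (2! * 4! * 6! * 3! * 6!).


21! = 51090942171709440000
Denominator: 2!=2 * 4!=24 * 6!=720 * 3!=6 * 6!=720
Coefficient = 51090942171709440000 / 149299200 = 342205063200

342205063200


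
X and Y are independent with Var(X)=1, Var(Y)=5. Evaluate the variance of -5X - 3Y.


Independence => Cov(X,Y)=0
Var(-5X - 3Y) = (-5)^2*Var(X) + (-3)^2*Var(Y)
= 25*1 + 9*5 = 70

70


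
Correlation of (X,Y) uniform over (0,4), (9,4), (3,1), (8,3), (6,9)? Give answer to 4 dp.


Cov(X,Y) = 1.5600, Var(X) = 10.9600, Var(Y) = 6.9600
rho = Cov/(sqrt(VarX)*sqrt(VarY)) = 0.1786

0.1786


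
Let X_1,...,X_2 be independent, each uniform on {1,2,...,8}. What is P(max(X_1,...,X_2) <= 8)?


P(max <= 8) = P(all X_i <= 8) = (P(X_1 <= 8))^2
= (8/8)^2 = 1^2 = 1

1


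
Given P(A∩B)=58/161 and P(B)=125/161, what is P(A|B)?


P(A|B) = P(A∩B)/P(B) = (58/161)/(125/161) = 58/125

58/125


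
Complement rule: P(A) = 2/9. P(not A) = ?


P(A') = 1 - P(A) = 1 - 2/9 = 7/9

7/9


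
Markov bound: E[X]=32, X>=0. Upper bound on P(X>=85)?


Markov: P(X >= a) <= E[X]/a
P(X >= 85) <= 32/85

32/85


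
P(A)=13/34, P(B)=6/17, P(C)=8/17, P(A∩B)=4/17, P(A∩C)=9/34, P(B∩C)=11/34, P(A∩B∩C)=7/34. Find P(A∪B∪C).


P(A∪B∪C) = P(A)+P(B)+P(C) - P(AB)-P(AC)-P(BC) + P(ABC)
= 13/34+6/17+8/17 - 4/17-9/34-11/34 + 7/34
= 10/17

10/17


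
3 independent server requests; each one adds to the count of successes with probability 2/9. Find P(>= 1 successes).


P(at least one) = 1 - P(none)
P(none) = (1 - 2/9)^3 = (7/9)^3 = 343/729
P(at least one) = 1 - 343/729 = 386/729

386/729


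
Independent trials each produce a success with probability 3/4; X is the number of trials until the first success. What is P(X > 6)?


P(X > 6) = P(first 6 trials all fail) = (1-p)^6 = (1/4)^6 = 1/4096

1/4096
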